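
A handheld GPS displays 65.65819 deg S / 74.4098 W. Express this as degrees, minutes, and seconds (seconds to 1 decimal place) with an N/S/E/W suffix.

65°39′29.5″ S, 74°24′35.3″ W

φ: 0.658190° → 39.49140′; 0.49140 × 60 = 29.484″
Lon: whole degrees 74; 24.58800′ → 24′ and 35.280″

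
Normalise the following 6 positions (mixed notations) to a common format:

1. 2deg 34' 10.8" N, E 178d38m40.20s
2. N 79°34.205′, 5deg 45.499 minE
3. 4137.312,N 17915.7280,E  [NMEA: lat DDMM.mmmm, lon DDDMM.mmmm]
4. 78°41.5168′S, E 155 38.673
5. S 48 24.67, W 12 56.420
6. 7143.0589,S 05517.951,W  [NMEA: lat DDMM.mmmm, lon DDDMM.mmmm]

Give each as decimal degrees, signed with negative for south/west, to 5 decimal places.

Point 1:
  Lat: 34′ + 10.8″ = 34.18000′; 2 + 34.18000/60 = 2.569667
  N → positive
  Lon: 38′ + 40.2″ = 38.67000′; 178 + 38.67000/60 = 178.644500
  E → positive
Point 2:
  φ: 79 + 34.205/60 = 79.570083
  N ⇒ keep positive
  Lon: 45.499′ = 0.758317°; total 5.758317
  E → positive
Point 3:
  φ: degrees = first 2 digits = 41, minutes = 37.312; 41 + 37.312/60 = 41.621867
  N ⇒ keep positive
  λ: degrees = first 3 digits = 179, minutes = 15.728; 179 + 15.728/60 = 179.262133
  E ⇒ keep positive
Point 4:
  φ: 78 + 41.5168/60 = 78.691947
  S → negative
  λ: 38.673′ = 0.644550°; total 155.644550
  E ⇒ keep positive
Point 5:
  Lat: 48 + 24.67/60 = 48.411167
  S → negative
  λ: 56.42′ = 0.940333°; total 12.940333
  hemisphere W, so the sign is −
Point 6:
  Latitude: degrees = first 2 digits = 71, minutes = 43.0589; 71 + 43.0589/60 = 71.717648
  S ⇒ negate
  Longitude: degrees = first 3 digits = 55, minutes = 17.951; 55 + 17.951/60 = 55.299183
  W ⇒ negate

1. 2.56967, 178.64450
2. 79.57008, 5.75832
3. 41.62187, 179.26213
4. -78.69195, 155.64455
5. -48.41117, -12.94033
6. -71.71765, -55.29918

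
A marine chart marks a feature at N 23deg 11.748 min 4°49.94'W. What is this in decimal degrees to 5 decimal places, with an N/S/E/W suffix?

23.19580° N, 4.83233° W

φ: 23 + 11.748/60 = 23.195800
Longitude: 49.94′ = 0.832333°; total 4.832333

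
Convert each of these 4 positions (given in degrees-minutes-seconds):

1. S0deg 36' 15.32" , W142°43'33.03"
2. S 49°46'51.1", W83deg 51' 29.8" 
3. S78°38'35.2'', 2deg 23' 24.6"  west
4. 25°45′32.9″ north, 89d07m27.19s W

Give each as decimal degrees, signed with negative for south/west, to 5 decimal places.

1. -0.60426, -142.72584
2. -49.78086, -83.85828
3. -78.64311, -2.39017
4. 25.75914, -89.12422

Point 1:
  φ: 0 + 36/60 + 15.32/3600 = 0.604256
  hemisphere S, so the sign is −
  Lon: 43′ + 33.03″ = 43.55050′; 142 + 43.55050/60 = 142.725842
  hemisphere W, so the sign is −
Point 2:
  Latitude: 49° + 46/60 + 51.1/3600 = 49 + 0.766667 + 0.014194 = 49.780861
  S ⇒ negate
  Lon: 51′ + 29.8″ = 51.49667′; 83 + 51.49667/60 = 83.858278
  W → negative
Point 3:
  Lat: 78° + 38/60 + 35.2/3600 = 78 + 0.633333 + 0.009778 = 78.643111
  S → negative
  Longitude: 2° + 23/60 + 24.6/3600 = 2 + 0.383333 + 0.006833 = 2.390167
  W ⇒ negate
Point 4:
  φ: 25° + 45/60 + 32.9/3600 = 25 + 0.750000 + 0.009139 = 25.759139
  N ⇒ keep positive
  Longitude: 89° + 7/60 + 27.19/3600 = 89 + 0.116667 + 0.007553 = 89.124219
  W → negative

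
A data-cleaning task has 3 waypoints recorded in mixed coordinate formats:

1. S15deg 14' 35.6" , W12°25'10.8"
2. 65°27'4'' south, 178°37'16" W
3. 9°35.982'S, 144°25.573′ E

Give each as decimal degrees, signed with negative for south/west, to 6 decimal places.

1. -15.243222, -12.419667
2. -65.451111, -178.621111
3. -9.599700, 144.426217

Point 1:
  φ: 15° + 14/60 + 35.6/3600 = 15 + 0.233333 + 0.009889 = 15.2432222
  S → negative
  λ: 25′ + 10.8″ = 25.18000′; 12 + 25.18000/60 = 12.4196667
  hemisphere W, so the sign is −
Point 2:
  Lat: 65° + 27/60 + 4/3600 = 65 + 0.450000 + 0.001111 = 65.4511111
  S ⇒ negate
  λ: 178° + 37/60 + 16/3600 = 178 + 0.616667 + 0.004444 = 178.6211111
  W → negative
Point 3:
  φ: 35.982′ = 0.599700°; total 9.5997000
  hemisphere S, so the sign is −
  Longitude: 144 + 25.573/60 = 144.4262167
  E ⇒ keep positive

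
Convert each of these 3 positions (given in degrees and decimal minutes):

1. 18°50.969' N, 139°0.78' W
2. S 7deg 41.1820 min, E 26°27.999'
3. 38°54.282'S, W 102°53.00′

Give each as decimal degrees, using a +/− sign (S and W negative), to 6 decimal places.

Point 1:
  φ: 18 + 50.969/60 = 18.8494833
  N ⇒ keep positive
  λ: 0.78′ = 0.013000°; total 139.0130000
  W → negative
Point 2:
  Lat: 41.182′ = 0.686367°; total 7.6863667
  hemisphere S, so the sign is −
  λ: 26 + 27.999/60 = 26.4666500
  E → positive
Point 3:
  φ: 54.282′ = 0.904700°; total 38.9047000
  S ⇒ negate
  Longitude: 53′ = 0.883333°; total 102.8833333
  W → negative

1. 18.849483, -139.013000
2. -7.686367, 26.466650
3. -38.904700, -102.883333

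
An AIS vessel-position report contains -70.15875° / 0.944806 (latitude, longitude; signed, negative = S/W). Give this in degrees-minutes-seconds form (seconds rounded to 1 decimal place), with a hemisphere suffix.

70°09′31.5″ S, 0°56′41.3″ E

Latitude is negative → S; |value| = 70.158750
Latitude: 0.158750 × 60 = 9.52500′ → 9′, remainder × 60 = 31.500″
Lon: whole degrees 0; 56.68836′ → 56′ and 41.302″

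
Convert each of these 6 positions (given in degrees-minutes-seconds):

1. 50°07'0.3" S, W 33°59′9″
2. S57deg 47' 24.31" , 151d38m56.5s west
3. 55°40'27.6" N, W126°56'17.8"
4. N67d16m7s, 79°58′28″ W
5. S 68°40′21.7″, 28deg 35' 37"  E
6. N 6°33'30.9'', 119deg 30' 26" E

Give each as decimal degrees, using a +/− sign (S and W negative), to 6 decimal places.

1. -50.116750, -33.985833
2. -57.790086, -151.649028
3. 55.674333, -126.938278
4. 67.268611, -79.974444
5. -68.672694, 28.593611
6. 6.558583, 119.507222

Point 1:
  Lat: 50° + 7/60 + 0.3/3600 = 50 + 0.116667 + 0.000083 = 50.1167500
  S → negative
  λ: 33 + 59/60 + 9/3600 = 33.9858333
  W ⇒ negate
Point 2:
  φ: 57° + 47/60 + 24.31/3600 = 57 + 0.783333 + 0.006753 = 57.7900861
  S ⇒ negate
  λ: 151 + 38/60 + 56.5/3600 = 151.6490278
  W → negative
Point 3:
  Latitude: 55° + 40/60 + 27.6/3600 = 55 + 0.666667 + 0.007667 = 55.6743333
  N → positive
  Longitude: 126 + 56/60 + 17.8/3600 = 126.9382778
  W ⇒ negate
Point 4:
  Latitude: 67 + 16/60 + 7/3600 = 67.2686111
  N → positive
  Lon: 79 + 58/60 + 28/3600 = 79.9744444
  W ⇒ negate
Point 5:
  Lat: 40′ + 21.7″ = 40.36167′; 68 + 40.36167/60 = 68.6726944
  hemisphere S, so the sign is −
  Lon: 28 + 35/60 + 37/3600 = 28.5936111
  E → positive
Point 6:
  Lat: 33′ + 30.9″ = 33.51500′; 6 + 33.51500/60 = 6.5585833
  N ⇒ keep positive
  Longitude: 119° + 30/60 + 26/3600 = 119 + 0.500000 + 0.007222 = 119.5072222
  E ⇒ keep positive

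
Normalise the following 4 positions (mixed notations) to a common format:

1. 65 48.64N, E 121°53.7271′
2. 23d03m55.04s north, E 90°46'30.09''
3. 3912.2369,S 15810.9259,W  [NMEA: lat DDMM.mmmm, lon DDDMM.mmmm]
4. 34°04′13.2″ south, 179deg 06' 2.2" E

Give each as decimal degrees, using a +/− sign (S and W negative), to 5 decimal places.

1. 65.81067, 121.89545
2. 23.06529, 90.77503
3. -39.20395, -158.18210
4. -34.07033, 179.10061

Point 1:
  Latitude: 48.64′ = 0.810667°; total 65.810667
  N → positive
  Longitude: 53.7271′ = 0.895452°; total 121.895452
  E → positive
Point 2:
  Latitude: 3′ + 55.04″ = 3.91733′; 23 + 3.91733/60 = 23.065289
  N → positive
  Longitude: 46′ + 30.09″ = 46.50150′; 90 + 46.50150/60 = 90.775025
  E ⇒ keep positive
Point 3:
  φ: split at 2 digits → 39° and 12.2369′; 39 + 12.2369/60 = 39.203948
  S ⇒ negate
  Lon: degrees = first 3 digits = 158, minutes = 10.9259; 158 + 10.9259/60 = 158.182098
  W → negative
Point 4:
  Latitude: 34 + 4/60 + 13.2/3600 = 34.070333
  hemisphere S, so the sign is −
  λ: 6′ + 2.2″ = 6.03667′; 179 + 6.03667/60 = 179.100611
  E ⇒ keep positive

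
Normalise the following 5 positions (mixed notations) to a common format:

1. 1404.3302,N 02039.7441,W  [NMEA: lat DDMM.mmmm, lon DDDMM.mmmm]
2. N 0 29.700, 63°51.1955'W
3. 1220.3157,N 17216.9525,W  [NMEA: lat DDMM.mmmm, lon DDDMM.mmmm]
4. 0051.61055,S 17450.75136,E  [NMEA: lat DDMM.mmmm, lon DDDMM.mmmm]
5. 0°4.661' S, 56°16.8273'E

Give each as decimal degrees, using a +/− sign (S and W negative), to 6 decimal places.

Point 1:
  Lat: degrees = first 2 digits = 14, minutes = 4.3302; 14 + 4.3302/60 = 14.0721700
  N ⇒ keep positive
  Longitude: split at 3 digits → 020° and 39.7441′; 20 + 39.7441/60 = 20.6624017
  W → negative
Point 2:
  Lat: 0 + 29.7/60 = 0.4950000
  N → positive
  Longitude: 63 + 51.1955/60 = 63.8532583
  hemisphere W, so the sign is −
Point 3:
  Latitude: degrees = first 2 digits = 12, minutes = 20.3157; 12 + 20.3157/60 = 12.3385950
  N → positive
  λ: degrees = first 3 digits = 172, minutes = 16.9525; 172 + 16.9525/60 = 172.2825417
  hemisphere W, so the sign is −
Point 4:
  Lat: degrees = first 2 digits = 0, minutes = 51.61055; 0 + 51.61055/60 = 0.8601758
  S ⇒ negate
  Lon: degrees = first 3 digits = 174, minutes = 50.75136; 174 + 50.75136/60 = 174.8458560
  E → positive
Point 5:
  Latitude: 0 + 4.661/60 = 0.0776833
  S ⇒ negate
  λ: 56 + 16.8273/60 = 56.2804550
  E → positive

1. 14.072170, -20.662402
2. 0.495000, -63.853258
3. 12.338595, -172.282542
4. -0.860176, 174.845856
5. -0.077683, 56.280455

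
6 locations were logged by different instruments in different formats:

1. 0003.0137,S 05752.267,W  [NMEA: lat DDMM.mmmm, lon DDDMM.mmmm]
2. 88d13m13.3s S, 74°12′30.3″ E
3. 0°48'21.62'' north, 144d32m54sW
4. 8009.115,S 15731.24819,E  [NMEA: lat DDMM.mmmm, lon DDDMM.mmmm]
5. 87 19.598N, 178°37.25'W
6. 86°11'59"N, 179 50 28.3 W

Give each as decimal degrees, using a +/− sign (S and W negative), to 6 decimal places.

1. -0.050228, -57.871117
2. -88.220361, 74.208417
3. 0.806006, -144.548333
4. -80.151917, 157.520803
5. 87.326633, -178.620833
6. 86.199722, -179.841194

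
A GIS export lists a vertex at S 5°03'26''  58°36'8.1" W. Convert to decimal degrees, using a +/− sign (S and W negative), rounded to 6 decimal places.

φ: 3′ + 26″ = 3.43333′; 5 + 3.43333/60 = 5.0572222
S → negative
λ: 58 + 36/60 + 8.1/3600 = 58.6022500
W → negative

-5.057222, -58.602250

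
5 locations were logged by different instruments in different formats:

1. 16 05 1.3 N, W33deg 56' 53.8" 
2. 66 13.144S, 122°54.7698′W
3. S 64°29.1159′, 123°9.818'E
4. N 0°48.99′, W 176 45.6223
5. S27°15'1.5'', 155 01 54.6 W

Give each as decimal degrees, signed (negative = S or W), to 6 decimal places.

Point 1:
  φ: 16° + 5/60 + 1.3/3600 = 16 + 0.083333 + 0.000361 = 16.0836944
  N ⇒ keep positive
  Longitude: 56′ + 53.8″ = 56.89667′; 33 + 56.89667/60 = 33.9482778
  W ⇒ negate
Point 2:
  Latitude: 13.144′ = 0.219067°; total 66.2190667
  S ⇒ negate
  Longitude: 122 + 54.7698/60 = 122.9128300
  W ⇒ negate
Point 3:
  Latitude: 29.1159′ = 0.485265°; total 64.4852650
  S → negative
  Longitude: 9.818′ = 0.163633°; total 123.1636333
  E ⇒ keep positive
Point 4:
  φ: 0 + 48.99/60 = 0.8165000
  N → positive
  Lon: 176 + 45.6223/60 = 176.7603717
  W → negative
Point 5:
  Lat: 27° + 15/60 + 1.5/3600 = 27 + 0.250000 + 0.000417 = 27.2504167
  S ⇒ negate
  Longitude: 155 + 1/60 + 54.6/3600 = 155.0318333
  W → negative

1. 16.083694, -33.948278
2. -66.219067, -122.912830
3. -64.485265, 123.163633
4. 0.816500, -176.760372
5. -27.250417, -155.031833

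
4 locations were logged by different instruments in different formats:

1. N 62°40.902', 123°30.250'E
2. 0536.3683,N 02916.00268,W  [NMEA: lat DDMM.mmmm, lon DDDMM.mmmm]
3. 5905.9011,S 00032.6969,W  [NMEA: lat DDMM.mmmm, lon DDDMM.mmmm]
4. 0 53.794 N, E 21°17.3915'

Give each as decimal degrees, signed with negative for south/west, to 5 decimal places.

Point 1:
  φ: 62 + 40.902/60 = 62.681700
  N → positive
  Lon: 30.25′ = 0.504167°; total 123.504167
  E → positive
Point 2:
  Latitude: split at 2 digits → 05° and 36.3683′; 5 + 36.3683/60 = 5.606138
  N ⇒ keep positive
  Lon: split at 3 digits → 029° and 16.00268′; 29 + 16.00268/60 = 29.266711
  W → negative
Point 3:
  Latitude: split at 2 digits → 59° and 5.9011′; 59 + 5.9011/60 = 59.098352
  S → negative
  Longitude: degrees = first 3 digits = 0, minutes = 32.6969; 0 + 32.6969/60 = 0.544948
  hemisphere W, so the sign is −
Point 4:
  Lat: 0 + 53.794/60 = 0.896567
  N ⇒ keep positive
  Lon: 21 + 17.3915/60 = 21.289858
  E → positive

1. 62.68170, 123.50417
2. 5.60614, -29.26671
3. -59.09835, -0.54495
4. 0.89657, 21.28986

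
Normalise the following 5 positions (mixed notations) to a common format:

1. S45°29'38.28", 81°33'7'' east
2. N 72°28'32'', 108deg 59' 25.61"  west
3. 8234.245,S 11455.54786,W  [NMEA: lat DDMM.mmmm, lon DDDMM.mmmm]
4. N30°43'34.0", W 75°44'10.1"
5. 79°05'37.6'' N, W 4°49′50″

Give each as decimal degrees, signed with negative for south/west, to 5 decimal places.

Point 1:
  Latitude: 29′ + 38.28″ = 29.63800′; 45 + 29.63800/60 = 45.493967
  hemisphere S, so the sign is −
  λ: 81° + 33/60 + 7/3600 = 81 + 0.550000 + 0.001944 = 81.551944
  E ⇒ keep positive
Point 2:
  Latitude: 72° + 28/60 + 32/3600 = 72 + 0.466667 + 0.008889 = 72.475556
  N → positive
  Lon: 108 + 59/60 + 25.61/3600 = 108.990447
  W ⇒ negate
Point 3:
  φ: degrees = first 2 digits = 82, minutes = 34.245; 82 + 34.245/60 = 82.570750
  S → negative
  Lon: degrees = first 3 digits = 114, minutes = 55.54786; 114 + 55.54786/60 = 114.925798
  W → negative
Point 4:
  φ: 30° + 43/60 + 34/3600 = 30 + 0.716667 + 0.009444 = 30.726111
  N ⇒ keep positive
  Longitude: 75 + 44/60 + 10.1/3600 = 75.736139
  W → negative
Point 5:
  Latitude: 5′ + 37.6″ = 5.62667′; 79 + 5.62667/60 = 79.093778
  N ⇒ keep positive
  Longitude: 49′ + 50″ = 49.83333′; 4 + 49.83333/60 = 4.830556
  W → negative

1. -45.49397, 81.55194
2. 72.47556, -108.99045
3. -82.57075, -114.92580
4. 30.72611, -75.73614
5. 79.09378, -4.83056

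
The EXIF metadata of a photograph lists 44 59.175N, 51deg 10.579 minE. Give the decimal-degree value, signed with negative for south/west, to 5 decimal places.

Lat: 59.175′ = 0.986250°; total 44.986250
N ⇒ keep positive
Lon: 51 + 10.579/60 = 51.176317
E → positive

44.98625, 51.17632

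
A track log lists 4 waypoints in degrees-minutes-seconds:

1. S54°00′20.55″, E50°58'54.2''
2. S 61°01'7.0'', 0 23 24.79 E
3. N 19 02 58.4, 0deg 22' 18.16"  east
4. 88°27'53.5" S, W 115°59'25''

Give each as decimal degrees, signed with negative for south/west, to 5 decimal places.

Point 1:
  φ: 0′ + 20.55″ = 0.34250′; 54 + 0.34250/60 = 54.005708
  S ⇒ negate
  Longitude: 50° + 58/60 + 54.2/3600 = 50 + 0.966667 + 0.015056 = 50.981722
  E → positive
Point 2:
  φ: 61° + 1/60 + 7/3600 = 61 + 0.016667 + 0.001944 = 61.018611
  hemisphere S, so the sign is −
  λ: 0 + 23/60 + 24.79/3600 = 0.390219
  E ⇒ keep positive
Point 3:
  Latitude: 19 + 2/60 + 58.4/3600 = 19.049556
  N ⇒ keep positive
  Longitude: 22′ + 18.16″ = 22.30267′; 0 + 22.30267/60 = 0.371711
  E ⇒ keep positive
Point 4:
  Latitude: 88° + 27/60 + 53.5/3600 = 88 + 0.450000 + 0.014861 = 88.464861
  hemisphere S, so the sign is −
  Lon: 115 + 59/60 + 25/3600 = 115.990278
  W ⇒ negate

1. -54.00571, 50.98172
2. -61.01861, 0.39022
3. 19.04956, 0.37171
4. -88.46486, -115.99028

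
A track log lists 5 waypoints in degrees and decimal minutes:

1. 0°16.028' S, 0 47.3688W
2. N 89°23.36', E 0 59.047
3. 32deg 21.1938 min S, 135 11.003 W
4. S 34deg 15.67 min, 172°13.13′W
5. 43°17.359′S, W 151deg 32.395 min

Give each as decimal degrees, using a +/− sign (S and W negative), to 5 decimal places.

1. -0.26713, -0.78948
2. 89.38933, 0.98412
3. -32.35323, -135.18338
4. -34.26117, -172.21883
5. -43.28932, -151.53992

Point 1:
  Lat: 16.028′ = 0.267133°; total 0.267133
  S → negative
  λ: 47.3688′ = 0.789480°; total 0.789480
  W → negative
Point 2:
  Lat: 89 + 23.36/60 = 89.389333
  N → positive
  λ: 0 + 59.047/60 = 0.984117
  E → positive
Point 3:
  φ: 32 + 21.1938/60 = 32.353230
  hemisphere S, so the sign is −
  Lon: 135 + 11.003/60 = 135.183383
  W → negative
Point 4:
  φ: 34 + 15.67/60 = 34.261167
  S ⇒ negate
  Lon: 172 + 13.13/60 = 172.218833
  W → negative
Point 5:
  φ: 43 + 17.359/60 = 43.289317
  hemisphere S, so the sign is −
  λ: 32.395′ = 0.539917°; total 151.539917
  W ⇒ negate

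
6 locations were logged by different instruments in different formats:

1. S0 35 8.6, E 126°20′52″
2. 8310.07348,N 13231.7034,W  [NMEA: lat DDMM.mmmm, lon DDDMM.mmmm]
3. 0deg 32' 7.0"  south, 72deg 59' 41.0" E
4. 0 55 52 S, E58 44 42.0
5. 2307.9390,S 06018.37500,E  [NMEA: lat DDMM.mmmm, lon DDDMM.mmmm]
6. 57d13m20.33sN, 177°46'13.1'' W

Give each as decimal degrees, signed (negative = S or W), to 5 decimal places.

1. -0.58572, 126.34778
2. 83.16789, -132.52839
3. -0.53528, 72.99472
4. -0.93111, 58.74500
5. -23.13232, 60.30625
6. 57.22231, -177.77031

Point 1:
  φ: 0 + 35/60 + 8.6/3600 = 0.585722
  S → negative
  λ: 126 + 20/60 + 52/3600 = 126.347778
  E → positive
Point 2:
  Lat: split at 2 digits → 83° and 10.07348′; 83 + 10.07348/60 = 83.167891
  N ⇒ keep positive
  Longitude: degrees = first 3 digits = 132, minutes = 31.7034; 132 + 31.7034/60 = 132.528390
  hemisphere W, so the sign is −
Point 3:
  Latitude: 0 + 32/60 + 7/3600 = 0.535278
  S → negative
  Lon: 72° + 59/60 + 41/3600 = 72 + 0.983333 + 0.011389 = 72.994722
  E → positive
Point 4:
  Lat: 55′ + 52″ = 55.86667′; 0 + 55.86667/60 = 0.931111
  hemisphere S, so the sign is −
  Longitude: 44′ + 42″ = 44.70000′; 58 + 44.70000/60 = 58.745000
  E ⇒ keep positive
Point 5:
  Lat: degrees = first 2 digits = 23, minutes = 7.939; 23 + 7.939/60 = 23.132317
  hemisphere S, so the sign is −
  λ: split at 3 digits → 060° and 18.375′; 60 + 18.375/60 = 60.306250
  E → positive
Point 6:
  Lat: 57° + 13/60 + 20.33/3600 = 57 + 0.216667 + 0.005647 = 57.222314
  N ⇒ keep positive
  Lon: 46′ + 13.1″ = 46.21833′; 177 + 46.21833/60 = 177.770306
  hemisphere W, so the sign is −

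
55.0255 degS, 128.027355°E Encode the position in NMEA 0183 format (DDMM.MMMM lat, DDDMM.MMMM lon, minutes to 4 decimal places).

5501.5300,S / 12801.6413,E

Latitude: minutes = (55.025500 − 55) × 60 = 1.530000
λ: 128° + 0.027355 × 60 = 128° 1.641300′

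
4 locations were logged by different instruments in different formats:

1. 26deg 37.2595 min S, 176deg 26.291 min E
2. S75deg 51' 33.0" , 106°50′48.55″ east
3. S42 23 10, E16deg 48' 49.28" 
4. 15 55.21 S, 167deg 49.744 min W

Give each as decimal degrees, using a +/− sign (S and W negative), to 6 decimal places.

Point 1:
  φ: 26 + 37.2595/60 = 26.6209917
  hemisphere S, so the sign is −
  λ: 26.291′ = 0.438183°; total 176.4381833
  E → positive
Point 2:
  Latitude: 51′ + 33″ = 51.55000′; 75 + 51.55000/60 = 75.8591667
  S ⇒ negate
  Lon: 106 + 50/60 + 48.55/3600 = 106.8468194
  E → positive
Point 3:
  Latitude: 42° + 23/60 + 10/3600 = 42 + 0.383333 + 0.002778 = 42.3861111
  S → negative
  Lon: 16° + 48/60 + 49.28/3600 = 16 + 0.800000 + 0.013689 = 16.8136889
  E ⇒ keep positive
Point 4:
  φ: 15 + 55.21/60 = 15.9201667
  S ⇒ negate
  Longitude: 49.744′ = 0.829067°; total 167.8290667
  W → negative

1. -26.620992, 176.438183
2. -75.859167, 106.846819
3. -42.386111, 16.813689
4. -15.920167, -167.829067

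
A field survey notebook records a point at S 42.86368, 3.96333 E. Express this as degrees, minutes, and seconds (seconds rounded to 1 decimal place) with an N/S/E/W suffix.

Lat: 0.863680° → 51.82080′; 0.82080 × 60 = 49.248″
Lon: 0.963330° → 57.79980′; 0.79980 × 60 = 47.988″

42°51′49.2″ S, 3°57′48.0″ E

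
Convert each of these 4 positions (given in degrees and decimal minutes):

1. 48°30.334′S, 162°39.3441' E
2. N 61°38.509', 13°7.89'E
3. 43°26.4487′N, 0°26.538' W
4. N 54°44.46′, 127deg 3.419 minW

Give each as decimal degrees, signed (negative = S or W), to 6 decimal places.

Point 1:
  φ: 30.334′ = 0.505567°; total 48.5055667
  hemisphere S, so the sign is −
  Longitude: 39.3441′ = 0.655735°; total 162.6557350
  E ⇒ keep positive
Point 2:
  Lat: 38.509′ = 0.641817°; total 61.6418167
  N ⇒ keep positive
  Lon: 7.89′ = 0.131500°; total 13.1315000
  E ⇒ keep positive
Point 3:
  Latitude: 26.4487′ = 0.440812°; total 43.4408117
  N → positive
  Longitude: 0 + 26.538/60 = 0.4423000
  W ⇒ negate
Point 4:
  Lat: 44.46′ = 0.741000°; total 54.7410000
  N ⇒ keep positive
  λ: 3.419′ = 0.056983°; total 127.0569833
  W → negative

1. -48.505567, 162.655735
2. 61.641817, 13.131500
3. 43.440812, -0.442300
4. 54.741000, -127.056983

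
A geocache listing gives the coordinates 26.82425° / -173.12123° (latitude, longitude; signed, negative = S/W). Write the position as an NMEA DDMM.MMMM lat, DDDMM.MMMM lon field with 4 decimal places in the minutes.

φ: 26° + 0.824250 × 60 = 26° 49.455000′
Longitude is negative → W; |value| = 173.121230
Lon: minutes = (173.121230 − 173) × 60 = 7.273800

2649.4550,N / 17307.2738,W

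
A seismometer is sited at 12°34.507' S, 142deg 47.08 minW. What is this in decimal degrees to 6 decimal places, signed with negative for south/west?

-12.575117, -142.784667

Latitude: 12 + 34.507/60 = 12.5751167
S → negative
λ: 47.08′ = 0.784667°; total 142.7846667
W → negative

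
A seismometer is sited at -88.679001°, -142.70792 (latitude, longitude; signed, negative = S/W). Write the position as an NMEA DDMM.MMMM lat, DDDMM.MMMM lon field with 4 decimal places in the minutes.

8840.7401,S / 14242.4752,W

Latitude is negative → S; |value| = 88.679001
φ: minutes = (88.679001 − 88) × 60 = 40.740060
Longitude is negative → W; |value| = 142.707920
Longitude: fractional part 0.707920 → 42.475200 minutes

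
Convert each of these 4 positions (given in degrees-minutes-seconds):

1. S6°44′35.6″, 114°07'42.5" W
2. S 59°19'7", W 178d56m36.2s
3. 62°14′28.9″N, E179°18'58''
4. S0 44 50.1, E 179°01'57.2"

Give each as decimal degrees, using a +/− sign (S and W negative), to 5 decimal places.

Point 1:
  Latitude: 6 + 44/60 + 35.6/3600 = 6.743222
  S → negative
  λ: 114° + 7/60 + 42.5/3600 = 114 + 0.116667 + 0.011806 = 114.128472
  hemisphere W, so the sign is −
Point 2:
  Lat: 59° + 19/60 + 7/3600 = 59 + 0.316667 + 0.001944 = 59.318611
  hemisphere S, so the sign is −
  Lon: 178° + 56/60 + 36.2/3600 = 178 + 0.933333 + 0.010056 = 178.943389
  W ⇒ negate
Point 3:
  φ: 62° + 14/60 + 28.9/3600 = 62 + 0.233333 + 0.008028 = 62.241361
  N ⇒ keep positive
  Lon: 18′ + 58″ = 18.96667′; 179 + 18.96667/60 = 179.316111
  E ⇒ keep positive
Point 4:
  φ: 0° + 44/60 + 50.1/3600 = 0 + 0.733333 + 0.013917 = 0.747250
  hemisphere S, so the sign is −
  λ: 1′ + 57.2″ = 1.95333′; 179 + 1.95333/60 = 179.032556
  E ⇒ keep positive

1. -6.74322, -114.12847
2. -59.31861, -178.94339
3. 62.24136, 179.31611
4. -0.74725, 179.03256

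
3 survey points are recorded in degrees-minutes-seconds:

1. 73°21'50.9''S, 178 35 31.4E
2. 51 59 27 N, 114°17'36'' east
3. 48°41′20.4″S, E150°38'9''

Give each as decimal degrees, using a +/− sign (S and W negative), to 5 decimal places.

1. -73.36414, 178.59206
2. 51.99083, 114.29333
3. -48.68900, 150.63583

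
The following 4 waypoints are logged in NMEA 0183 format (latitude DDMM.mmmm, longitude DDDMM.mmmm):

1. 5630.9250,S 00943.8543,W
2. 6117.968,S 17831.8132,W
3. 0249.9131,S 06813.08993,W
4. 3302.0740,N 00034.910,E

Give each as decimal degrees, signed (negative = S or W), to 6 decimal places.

1. -56.515417, -9.730905
2. -61.299467, -178.530220
3. -2.831885, -68.218166
4. 33.034567, 0.581833

Point 1:
  φ: degrees = first 2 digits = 56, minutes = 30.925; 56 + 30.925/60 = 56.5154167
  S → negative
  λ: degrees = first 3 digits = 9, minutes = 43.8543; 9 + 43.8543/60 = 9.7309050
  W → negative
Point 2:
  Lat: degrees = first 2 digits = 61, minutes = 17.968; 61 + 17.968/60 = 61.2994667
  S ⇒ negate
  Lon: split at 3 digits → 178° and 31.8132′; 178 + 31.8132/60 = 178.5302200
  hemisphere W, so the sign is −
Point 3:
  Lat: split at 2 digits → 02° and 49.9131′; 2 + 49.9131/60 = 2.8318850
  hemisphere S, so the sign is −
  Lon: degrees = first 3 digits = 68, minutes = 13.08993; 68 + 13.08993/60 = 68.2181655
  hemisphere W, so the sign is −
Point 4:
  Lat: split at 2 digits → 33° and 2.074′; 33 + 2.074/60 = 33.0345667
  N → positive
  Lon: degrees = first 3 digits = 0, minutes = 34.91; 0 + 34.91/60 = 0.5818333
  E ⇒ keep positive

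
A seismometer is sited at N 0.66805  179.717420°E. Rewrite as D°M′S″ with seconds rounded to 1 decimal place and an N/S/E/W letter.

φ: whole degrees 0; 40.08300′ → 40′ and 4.980″
λ: 0.717420 × 60 = 43.04520′ → 43′, remainder × 60 = 2.712″

0°40′5.0″ N, 179°43′2.7″ E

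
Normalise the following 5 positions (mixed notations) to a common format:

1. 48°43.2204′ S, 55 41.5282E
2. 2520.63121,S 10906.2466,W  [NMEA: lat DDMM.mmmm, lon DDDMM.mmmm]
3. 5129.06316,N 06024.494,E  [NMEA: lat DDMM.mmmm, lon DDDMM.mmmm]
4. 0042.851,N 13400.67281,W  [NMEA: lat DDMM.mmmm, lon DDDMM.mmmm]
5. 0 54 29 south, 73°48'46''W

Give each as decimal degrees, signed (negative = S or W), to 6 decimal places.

Point 1:
  φ: 43.2204′ = 0.720340°; total 48.7203400
  S ⇒ negate
  λ: 41.5282′ = 0.692137°; total 55.6921367
  E → positive
Point 2:
  φ: degrees = first 2 digits = 25, minutes = 20.63121; 25 + 20.63121/60 = 25.3438535
  hemisphere S, so the sign is −
  λ: degrees = first 3 digits = 109, minutes = 6.2466; 109 + 6.2466/60 = 109.1041100
  W ⇒ negate
Point 3:
  Latitude: split at 2 digits → 51° and 29.06316′; 51 + 29.06316/60 = 51.4843860
  N → positive
  λ: split at 3 digits → 060° and 24.494′; 60 + 24.494/60 = 60.4082333
  E ⇒ keep positive
Point 4:
  Latitude: degrees = first 2 digits = 0, minutes = 42.851; 0 + 42.851/60 = 0.7141833
  N → positive
  Lon: degrees = first 3 digits = 134, minutes = 0.67281; 134 + 0.67281/60 = 134.0112135
  W → negative
Point 5:
  φ: 0 + 54/60 + 29/3600 = 0.9080556
  S → negative
  Longitude: 48′ + 46″ = 48.76667′; 73 + 48.76667/60 = 73.8127778
  hemisphere W, so the sign is −

1. -48.720340, 55.692137
2. -25.343854, -109.104110
3. 51.484386, 60.408233
4. 0.714183, -134.011214
5. -0.908056, -73.812778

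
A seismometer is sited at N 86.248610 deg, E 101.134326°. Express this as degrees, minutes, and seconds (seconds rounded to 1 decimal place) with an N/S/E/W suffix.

Latitude: whole degrees 86; 14.91660′ → 14′ and 54.996″
Lon: 0.134326° → 8.05956′; 0.05956 × 60 = 3.574″

86°14′55.0″ N, 101°08′3.6″ E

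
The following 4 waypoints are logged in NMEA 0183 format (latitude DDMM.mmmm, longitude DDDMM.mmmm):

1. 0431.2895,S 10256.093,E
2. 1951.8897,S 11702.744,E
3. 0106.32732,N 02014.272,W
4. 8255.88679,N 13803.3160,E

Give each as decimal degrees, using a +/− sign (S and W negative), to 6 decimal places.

Point 1:
  φ: degrees = first 2 digits = 4, minutes = 31.2895; 4 + 31.2895/60 = 4.5214917
  S ⇒ negate
  Longitude: degrees = first 3 digits = 102, minutes = 56.093; 102 + 56.093/60 = 102.9348833
  E ⇒ keep positive
Point 2:
  Lat: degrees = first 2 digits = 19, minutes = 51.8897; 19 + 51.8897/60 = 19.8648283
  hemisphere S, so the sign is −
  λ: degrees = first 3 digits = 117, minutes = 2.744; 117 + 2.744/60 = 117.0457333
  E ⇒ keep positive
Point 3:
  Lat: degrees = first 2 digits = 1, minutes = 6.32732; 1 + 6.32732/60 = 1.1054553
  N → positive
  λ: split at 3 digits → 020° and 14.272′; 20 + 14.272/60 = 20.2378667
  hemisphere W, so the sign is −
Point 4:
  Lat: degrees = first 2 digits = 82, minutes = 55.88679; 82 + 55.88679/60 = 82.9314465
  N ⇒ keep positive
  Longitude: degrees = first 3 digits = 138, minutes = 3.316; 138 + 3.316/60 = 138.0552667
  E → positive

1. -4.521492, 102.934883
2. -19.864828, 117.045733
3. 1.105455, -20.237867
4. 82.931447, 138.055267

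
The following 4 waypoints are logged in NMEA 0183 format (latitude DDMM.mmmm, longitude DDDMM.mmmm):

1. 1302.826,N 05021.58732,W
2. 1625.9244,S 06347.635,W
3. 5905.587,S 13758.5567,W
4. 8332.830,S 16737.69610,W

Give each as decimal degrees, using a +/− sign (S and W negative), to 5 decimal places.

Point 1:
  φ: split at 2 digits → 13° and 2.826′; 13 + 2.826/60 = 13.047100
  N → positive
  Lon: degrees = first 3 digits = 50, minutes = 21.58732; 50 + 21.58732/60 = 50.359789
  W → negative
Point 2:
  φ: split at 2 digits → 16° and 25.9244′; 16 + 25.9244/60 = 16.432073
  hemisphere S, so the sign is −
  Lon: split at 3 digits → 063° and 47.635′; 63 + 47.635/60 = 63.793917
  hemisphere W, so the sign is −
Point 3:
  φ: degrees = first 2 digits = 59, minutes = 5.587; 59 + 5.587/60 = 59.093117
  S ⇒ negate
  Longitude: degrees = first 3 digits = 137, minutes = 58.5567; 137 + 58.5567/60 = 137.975945
  W ⇒ negate
Point 4:
  Latitude: degrees = first 2 digits = 83, minutes = 32.83; 83 + 32.83/60 = 83.547167
  hemisphere S, so the sign is −
  Longitude: split at 3 digits → 167° and 37.6961′; 167 + 37.6961/60 = 167.628268
  hemisphere W, so the sign is −

1. 13.04710, -50.35979
2. -16.43207, -63.79392
3. -59.09312, -137.97595
4. -83.54717, -167.62827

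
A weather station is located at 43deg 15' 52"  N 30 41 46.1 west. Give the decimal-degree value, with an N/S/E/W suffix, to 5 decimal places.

43.26444° N, 30.69614° W

φ: 43° + 15/60 + 52/3600 = 43 + 0.250000 + 0.014444 = 43.264444
Longitude: 41′ + 46.1″ = 41.76833′; 30 + 41.76833/60 = 30.696139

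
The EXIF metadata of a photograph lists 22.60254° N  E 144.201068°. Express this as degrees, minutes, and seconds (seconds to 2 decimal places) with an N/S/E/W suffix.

22°36′9.14″ N, 144°12′3.84″ E

Lat: 0.602540° → 36.15240′; 0.15240 × 60 = 9.1440″
λ: 0.201068 × 60 = 12.06408′ → 12′, remainder × 60 = 3.8448″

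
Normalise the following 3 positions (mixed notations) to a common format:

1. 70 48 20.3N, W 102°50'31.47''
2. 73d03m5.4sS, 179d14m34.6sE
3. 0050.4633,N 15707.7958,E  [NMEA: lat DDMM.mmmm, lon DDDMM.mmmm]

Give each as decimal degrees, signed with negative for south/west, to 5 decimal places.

1. 70.80564, -102.84208
2. -73.05150, 179.24294
3. 0.84106, 157.12993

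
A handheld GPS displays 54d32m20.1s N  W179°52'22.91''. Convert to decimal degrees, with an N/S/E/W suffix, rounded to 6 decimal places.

φ: 32′ + 20.1″ = 32.33500′; 54 + 32.33500/60 = 54.5389167
Lon: 179 + 52/60 + 22.91/3600 = 179.8730306

54.538917° N, 179.873031° W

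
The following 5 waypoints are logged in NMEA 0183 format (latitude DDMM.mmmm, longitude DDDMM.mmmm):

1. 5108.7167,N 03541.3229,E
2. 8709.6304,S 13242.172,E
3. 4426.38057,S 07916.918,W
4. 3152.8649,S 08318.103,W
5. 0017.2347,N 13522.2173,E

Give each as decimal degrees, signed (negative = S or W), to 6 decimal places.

1. 51.145278, 35.688715
2. -87.160507, 132.702867
3. -44.439676, -79.281967
4. -31.881082, -83.301717
5. 0.287245, 135.370288

Point 1:
  Lat: split at 2 digits → 51° and 8.7167′; 51 + 8.7167/60 = 51.1452783
  N → positive
  Lon: split at 3 digits → 035° and 41.3229′; 35 + 41.3229/60 = 35.6887150
  E → positive
Point 2:
  φ: split at 2 digits → 87° and 9.6304′; 87 + 9.6304/60 = 87.1605067
  hemisphere S, so the sign is −
  λ: degrees = first 3 digits = 132, minutes = 42.172; 132 + 42.172/60 = 132.7028667
  E ⇒ keep positive
Point 3:
  Latitude: split at 2 digits → 44° and 26.38057′; 44 + 26.38057/60 = 44.4396762
  S → negative
  Longitude: degrees = first 3 digits = 79, minutes = 16.918; 79 + 16.918/60 = 79.2819667
  hemisphere W, so the sign is −
Point 4:
  Latitude: degrees = first 2 digits = 31, minutes = 52.8649; 31 + 52.8649/60 = 31.8810817
  S ⇒ negate
  Lon: split at 3 digits → 083° and 18.103′; 83 + 18.103/60 = 83.3017167
  W → negative
Point 5:
  Lat: split at 2 digits → 00° and 17.2347′; 0 + 17.2347/60 = 0.2872450
  N ⇒ keep positive
  Lon: degrees = first 3 digits = 135, minutes = 22.2173; 135 + 22.2173/60 = 135.3702883
  E → positive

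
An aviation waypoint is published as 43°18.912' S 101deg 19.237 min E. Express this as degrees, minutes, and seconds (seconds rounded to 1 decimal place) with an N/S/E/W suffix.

Lat: fractional minutes 0.91200 × 60 = 54.720″
λ: 19.23700′ → 19′ and 0.23700 × 60 = 14.220″

43°18′54.7″ S, 101°19′14.2″ E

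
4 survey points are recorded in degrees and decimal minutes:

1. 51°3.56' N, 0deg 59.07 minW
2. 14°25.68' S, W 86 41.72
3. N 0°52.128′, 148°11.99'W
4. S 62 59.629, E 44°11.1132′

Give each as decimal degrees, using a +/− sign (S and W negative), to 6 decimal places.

1. 51.059333, -0.984500
2. -14.428000, -86.695333
3. 0.868800, -148.199833
4. -62.993817, 44.185220

Point 1:
  Latitude: 3.56′ = 0.059333°; total 51.0593333
  N ⇒ keep positive
  Lon: 0 + 59.07/60 = 0.9845000
  W ⇒ negate
Point 2:
  Lat: 14 + 25.68/60 = 14.4280000
  S ⇒ negate
  λ: 86 + 41.72/60 = 86.6953333
  W → negative
Point 3:
  Lat: 52.128′ = 0.868800°; total 0.8688000
  N ⇒ keep positive
  Lon: 11.99′ = 0.199833°; total 148.1998333
  W ⇒ negate
Point 4:
  φ: 59.629′ = 0.993817°; total 62.9938167
  hemisphere S, so the sign is −
  Longitude: 11.1132′ = 0.185220°; total 44.1852200
  E → positive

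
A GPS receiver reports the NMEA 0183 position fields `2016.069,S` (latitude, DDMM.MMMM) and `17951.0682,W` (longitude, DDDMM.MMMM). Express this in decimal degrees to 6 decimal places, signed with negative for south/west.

-20.267817, -179.851137

Latitude: split at 2 digits → 20° and 16.069′; 20 + 16.069/60 = 20.2678167
S → negative
λ: degrees = first 3 digits = 179, minutes = 51.0682; 179 + 51.0682/60 = 179.8511367
W ⇒ negate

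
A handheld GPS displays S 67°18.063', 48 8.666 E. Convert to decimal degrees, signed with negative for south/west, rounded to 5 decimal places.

Latitude: 18.063′ = 0.301050°; total 67.301050
S → negative
Lon: 8.666′ = 0.144433°; total 48.144433
E ⇒ keep positive

-67.30105, 48.14443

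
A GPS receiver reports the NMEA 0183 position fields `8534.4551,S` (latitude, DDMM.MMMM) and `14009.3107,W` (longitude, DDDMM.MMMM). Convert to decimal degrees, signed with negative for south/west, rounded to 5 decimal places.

-85.57425, -140.15518

Latitude: degrees = first 2 digits = 85, minutes = 34.4551; 85 + 34.4551/60 = 85.574252
S → negative
Lon: split at 3 digits → 140° and 9.3107′; 140 + 9.3107/60 = 140.155178
W ⇒ negate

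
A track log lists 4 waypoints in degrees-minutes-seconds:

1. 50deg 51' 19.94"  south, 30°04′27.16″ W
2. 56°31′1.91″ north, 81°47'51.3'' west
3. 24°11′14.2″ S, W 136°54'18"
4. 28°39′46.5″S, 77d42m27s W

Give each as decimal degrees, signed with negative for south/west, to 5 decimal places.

Point 1:
  Lat: 50° + 51/60 + 19.94/3600 = 50 + 0.850000 + 0.005539 = 50.855539
  S ⇒ negate
  Longitude: 30° + 4/60 + 27.16/3600 = 30 + 0.066667 + 0.007544 = 30.074211
  W → negative
Point 2:
  φ: 31′ + 1.91″ = 31.03183′; 56 + 31.03183/60 = 56.517197
  N ⇒ keep positive
  Longitude: 47′ + 51.3″ = 47.85500′; 81 + 47.85500/60 = 81.797583
  W ⇒ negate
Point 3:
  Lat: 11′ + 14.2″ = 11.23667′; 24 + 11.23667/60 = 24.187278
  hemisphere S, so the sign is −
  Lon: 54′ + 18″ = 54.30000′; 136 + 54.30000/60 = 136.905000
  W ⇒ negate
Point 4:
  φ: 28° + 39/60 + 46.5/3600 = 28 + 0.650000 + 0.012917 = 28.662917
  S ⇒ negate
  λ: 42′ + 27″ = 42.45000′; 77 + 42.45000/60 = 77.707500
  hemisphere W, so the sign is −

1. -50.85554, -30.07421
2. 56.51720, -81.79758
3. -24.18728, -136.90500
4. -28.66292, -77.70750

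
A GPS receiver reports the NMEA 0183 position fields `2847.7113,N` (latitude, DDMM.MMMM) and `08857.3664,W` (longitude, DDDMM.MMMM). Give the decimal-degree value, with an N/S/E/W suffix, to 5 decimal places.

Latitude: split at 2 digits → 28° and 47.7113′; 28 + 47.7113/60 = 28.795188
Longitude: split at 3 digits → 088° and 57.3664′; 88 + 57.3664/60 = 88.956107

28.79519° N, 88.95611° W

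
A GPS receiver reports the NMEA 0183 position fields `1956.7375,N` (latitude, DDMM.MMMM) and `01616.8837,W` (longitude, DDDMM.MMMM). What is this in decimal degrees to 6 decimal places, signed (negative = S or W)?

φ: split at 2 digits → 19° and 56.7375′; 19 + 56.7375/60 = 19.9456250
N → positive
Longitude: split at 3 digits → 016° and 16.8837′; 16 + 16.8837/60 = 16.2813950
hemisphere W, so the sign is −

19.945625, -16.281395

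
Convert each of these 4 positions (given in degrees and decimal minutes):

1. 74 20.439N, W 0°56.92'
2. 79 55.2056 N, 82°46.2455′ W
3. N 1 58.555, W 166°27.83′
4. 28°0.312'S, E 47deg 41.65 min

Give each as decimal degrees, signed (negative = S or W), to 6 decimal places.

Point 1:
  φ: 74 + 20.439/60 = 74.3406500
  N ⇒ keep positive
  Lon: 56.92′ = 0.948667°; total 0.9486667
  W → negative
Point 2:
  Latitude: 79 + 55.2056/60 = 79.9200933
  N → positive
  Lon: 82 + 46.2455/60 = 82.7707583
  W ⇒ negate
Point 3:
  Latitude: 58.555′ = 0.975917°; total 1.9759167
  N ⇒ keep positive
  λ: 27.83′ = 0.463833°; total 166.4638333
  W → negative
Point 4:
  Lat: 28 + 0.312/60 = 28.0052000
  S ⇒ negate
  Lon: 41.65′ = 0.694167°; total 47.6941667
  E ⇒ keep positive

1. 74.340650, -0.948667
2. 79.920093, -82.770758
3. 1.975917, -166.463833
4. -28.005200, 47.694167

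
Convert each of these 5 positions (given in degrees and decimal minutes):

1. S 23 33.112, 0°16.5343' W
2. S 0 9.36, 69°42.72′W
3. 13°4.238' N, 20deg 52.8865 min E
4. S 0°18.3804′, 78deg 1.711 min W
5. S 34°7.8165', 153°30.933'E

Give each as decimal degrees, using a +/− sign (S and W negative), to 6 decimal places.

Point 1:
  φ: 33.112′ = 0.551867°; total 23.5518667
  S ⇒ negate
  Lon: 16.5343′ = 0.275572°; total 0.2755717
  W → negative
Point 2:
  φ: 0 + 9.36/60 = 0.1560000
  S ⇒ negate
  Lon: 69 + 42.72/60 = 69.7120000
  W → negative
Point 3:
  Latitude: 13 + 4.238/60 = 13.0706333
  N → positive
  λ: 20 + 52.8865/60 = 20.8814417
  E ⇒ keep positive
Point 4:
  Latitude: 18.3804′ = 0.306340°; total 0.3063400
  S → negative
  λ: 78 + 1.711/60 = 78.0285167
  W ⇒ negate
Point 5:
  φ: 34 + 7.8165/60 = 34.1302750
  S → negative
  Longitude: 153 + 30.933/60 = 153.5155500
  E ⇒ keep positive

1. -23.551867, -0.275572
2. -0.156000, -69.712000
3. 13.070633, 20.881442
4. -0.306340, -78.028517
5. -34.130275, 153.515550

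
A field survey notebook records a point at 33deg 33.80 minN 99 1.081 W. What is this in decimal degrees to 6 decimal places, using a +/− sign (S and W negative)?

φ: 33.8′ = 0.563333°; total 33.5633333
N → positive
λ: 1.081′ = 0.018017°; total 99.0180167
W → negative

33.563333, -99.018017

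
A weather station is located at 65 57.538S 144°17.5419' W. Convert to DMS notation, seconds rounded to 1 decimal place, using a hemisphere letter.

65°57′32.3″ S, 144°17′32.5″ W

Lat: 57.53800′ → 57′ and 0.53800 × 60 = 32.280″
Lon: 17.54190′ → 17′ and 0.54190 × 60 = 32.514″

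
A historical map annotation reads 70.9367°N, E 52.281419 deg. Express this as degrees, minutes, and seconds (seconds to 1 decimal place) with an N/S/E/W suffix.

70°56′12.1″ N, 52°16′53.1″ E

φ: 0.936700 × 60 = 56.20200′ → 56′, remainder × 60 = 12.120″
Lon: 0.281419° → 16.88514′; 0.88514 × 60 = 53.108″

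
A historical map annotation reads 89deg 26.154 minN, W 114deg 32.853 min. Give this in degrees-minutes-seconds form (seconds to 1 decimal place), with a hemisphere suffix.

φ: fractional minutes 0.15400 × 60 = 9.240″
λ: 32.85300′ → 32′ and 0.85300 × 60 = 51.180″

89°26′9.2″ N, 114°32′51.2″ W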